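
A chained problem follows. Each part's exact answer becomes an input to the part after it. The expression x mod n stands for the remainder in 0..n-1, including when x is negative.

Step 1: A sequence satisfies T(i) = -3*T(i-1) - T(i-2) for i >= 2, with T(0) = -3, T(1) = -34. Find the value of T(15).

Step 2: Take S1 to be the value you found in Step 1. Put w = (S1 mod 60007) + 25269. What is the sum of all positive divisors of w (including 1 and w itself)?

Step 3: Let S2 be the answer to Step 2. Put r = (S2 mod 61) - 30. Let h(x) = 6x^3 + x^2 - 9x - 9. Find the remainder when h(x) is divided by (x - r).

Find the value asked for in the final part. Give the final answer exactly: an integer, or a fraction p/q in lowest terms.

Step 1: T(2) = -3*(-34) - 1*(-3) = 105; iterating: T(2)=105, T(3)=-281, T(4)=738, T(5)=-1933, T(6)=5061, T(7)=-13250, T(8)=34689, T(9)=-90817, T(10)=237762, T(11)=-622469, T(12)=1629645, T(13)=-4266466, T(14)=11169753, T(15)=-29242793; answer -29242793
Step 2: S1 = -29242793; w = 65892; 65892 = 2^2 * 3 * 17^2 * 19; sigma = (1 + 2 + 4) * (1 + 3) * (1 + 17 + 289) * (1 + 19) = 7 * 4 * 307 * 20 = 171920; answer 171920
Step 3: S2 = 171920; r = -8; remainder = value at the root: 6*(-8)^3 + 1*(-8)^2 - 9*(-8)^1 - 9 = (-3072) + (64) + (72) + (-9) = -2945; answer -2945

-2945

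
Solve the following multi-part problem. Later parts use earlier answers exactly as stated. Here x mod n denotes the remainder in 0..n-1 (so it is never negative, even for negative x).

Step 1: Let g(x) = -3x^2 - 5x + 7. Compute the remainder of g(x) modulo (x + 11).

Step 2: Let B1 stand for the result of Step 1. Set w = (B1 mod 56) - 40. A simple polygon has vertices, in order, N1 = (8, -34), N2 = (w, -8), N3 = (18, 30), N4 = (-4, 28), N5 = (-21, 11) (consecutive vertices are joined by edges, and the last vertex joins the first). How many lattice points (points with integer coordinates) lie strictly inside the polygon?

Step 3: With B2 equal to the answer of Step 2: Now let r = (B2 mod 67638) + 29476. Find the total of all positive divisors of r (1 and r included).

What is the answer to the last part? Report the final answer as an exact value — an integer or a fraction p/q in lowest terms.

Step 1: remainder = value at the root: -3*(-11)^2 - 5*(-11)^1 + 7 = (-363) + (55) + (7) = -301; answer -301
Step 2: B1 = -301; w = -5; cross terms: (8*-8 - -5*-34)=-234, (-5*30 - 18*-8)=-6, (18*28 - -4*30)=624, (-4*11 - -21*28)=544, (-21*-34 - 8*11)=626; twice the area = |1554| = 1554; area = 777; boundary points = 13 + 1 + 2 + 17 + 1 = 34; strictly interior points = area - boundary/2 + 1 = 761; answer 761
Step 3: B2 = 761; r = 30237; 30237 = 3 * 10079; sigma = (1 + 3) * (1 + 10079) = 4 * 10080 = 40320; answer 40320

40320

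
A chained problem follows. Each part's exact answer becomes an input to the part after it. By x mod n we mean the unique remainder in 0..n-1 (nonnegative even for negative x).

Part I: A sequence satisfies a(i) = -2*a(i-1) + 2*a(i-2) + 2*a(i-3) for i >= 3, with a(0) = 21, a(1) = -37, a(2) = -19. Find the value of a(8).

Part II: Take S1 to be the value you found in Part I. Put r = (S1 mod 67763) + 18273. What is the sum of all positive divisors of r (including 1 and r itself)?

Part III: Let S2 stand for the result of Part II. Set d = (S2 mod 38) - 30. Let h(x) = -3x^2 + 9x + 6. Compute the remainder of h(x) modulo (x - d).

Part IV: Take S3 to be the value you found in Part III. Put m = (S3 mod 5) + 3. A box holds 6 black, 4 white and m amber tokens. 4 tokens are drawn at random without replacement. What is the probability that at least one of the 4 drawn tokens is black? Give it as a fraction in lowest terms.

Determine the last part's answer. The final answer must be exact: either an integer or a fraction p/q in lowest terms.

59/65

Part I: a(3) = -2*(-19) + 2*(-37) + 2*(21) = 6; iterating: a(3)=6, a(4)=-124, a(5)=222, a(6)=-680, a(7)=1556, a(8)=-4028; answer -4028
Part II: S1 = -4028; r = 82008; 82008 = 2^3 * 3^2 * 17 * 67; sigma = (1 + 2 + 4 + 8) * (1 + 3 + 9) * (1 + 17) * (1 + 67) = 15 * 13 * 18 * 68 = 238680; answer 238680
Part III: S2 = 238680; d = -28; remainder = value at the root: -3*(-28)^2 + 9*(-28)^1 + 6 = (-2352) + (-252) + (6) = -2598; answer -2598
Part IV: S3 = -2598; m = 5; total draws C(15,4) = 1365; complement C(9,4) = 126; favorable 1365 - 126 = 1239; P = 59/65; answer 59/65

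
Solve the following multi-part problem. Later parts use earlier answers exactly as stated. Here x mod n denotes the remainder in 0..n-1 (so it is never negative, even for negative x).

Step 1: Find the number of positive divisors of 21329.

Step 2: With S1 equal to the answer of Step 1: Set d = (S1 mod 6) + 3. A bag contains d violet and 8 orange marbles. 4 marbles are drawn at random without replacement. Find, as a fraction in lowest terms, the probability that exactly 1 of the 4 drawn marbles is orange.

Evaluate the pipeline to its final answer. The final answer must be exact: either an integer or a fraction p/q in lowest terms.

16/143

Step 1: 21329 = 7 * 11 * 277; number of divisors = (1+1) * (1+1) * (1+1) = 8; answer 8
Step 2: S1 = 8; d = 5; total draws C(13,4) = 715; favorable C(8,1)*C(5,3) = 80; P = 16/143; answer 16/143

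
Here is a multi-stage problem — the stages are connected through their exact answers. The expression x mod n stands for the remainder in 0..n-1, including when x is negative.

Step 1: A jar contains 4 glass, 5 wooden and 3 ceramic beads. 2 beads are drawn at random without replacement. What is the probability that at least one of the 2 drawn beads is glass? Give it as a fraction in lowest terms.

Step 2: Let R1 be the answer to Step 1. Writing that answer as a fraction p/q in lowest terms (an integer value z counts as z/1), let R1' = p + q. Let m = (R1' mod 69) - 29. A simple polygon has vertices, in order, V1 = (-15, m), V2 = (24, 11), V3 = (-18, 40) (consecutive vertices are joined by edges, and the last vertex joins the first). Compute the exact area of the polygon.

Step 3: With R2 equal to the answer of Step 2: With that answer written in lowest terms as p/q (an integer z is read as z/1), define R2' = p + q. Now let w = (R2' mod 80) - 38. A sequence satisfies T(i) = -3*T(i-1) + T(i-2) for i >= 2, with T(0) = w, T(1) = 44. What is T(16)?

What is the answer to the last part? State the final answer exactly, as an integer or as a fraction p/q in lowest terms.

Step 1: total draws C(12,2) = 66; complement C(8,2) = 28; favorable 66 - 28 = 38; P = 19/33; answer 19/33
Step 2: R1 = 19/33; threaded value p + q = 52; m = 23; cross terms: (-15*11 - 24*23)=-717, (24*40 - -18*11)=1158, (-18*23 - -15*40)=186; twice the area = |627| = 627; area = 627/2; answer 627/2
Step 3: R2 = 627/2; threaded value p + q = 629; w = 31; T(2) = -3*(44) + 1*(31) = -101; iterating: T(2)=-101, T(3)=347, T(4)=-1142, T(5)=3773, T(6)=-12461, T(7)=41156, T(8)=-135929, T(9)=448943, T(10)=-1482758, T(11)=4897217, T(12)=-16174409, T(13)=53420444, T(14)=-176435741, T(15)=582727667, T(16)=-1924618742; answer -1924618742

-1924618742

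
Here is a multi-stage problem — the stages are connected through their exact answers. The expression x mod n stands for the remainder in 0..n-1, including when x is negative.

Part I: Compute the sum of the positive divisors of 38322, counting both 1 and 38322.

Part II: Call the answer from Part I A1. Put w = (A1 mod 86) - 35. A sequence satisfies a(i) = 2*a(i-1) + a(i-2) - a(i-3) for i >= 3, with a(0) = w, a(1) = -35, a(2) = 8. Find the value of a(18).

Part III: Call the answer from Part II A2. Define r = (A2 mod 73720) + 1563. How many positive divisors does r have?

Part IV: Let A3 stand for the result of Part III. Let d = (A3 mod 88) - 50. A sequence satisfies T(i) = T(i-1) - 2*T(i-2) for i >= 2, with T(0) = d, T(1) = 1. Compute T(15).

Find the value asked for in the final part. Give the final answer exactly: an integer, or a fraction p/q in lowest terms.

-7733

Part I: 38322 = 2 * 3^2 * 2129; sigma = (1 + 2) * (1 + 3 + 9) * (1 + 2129) = 3 * 13 * 2130 = 83070; answer 83070
Part II: A1 = 83070; w = 45; a(3) = 2*(8) + 1*(-35) - 1*(45) = -64; iterating: a(3)=-64, a(4)=-85, a(5)=-242, a(6)=-505, a(7)=-1167, a(8)=-2597, a(9)=-5856, a(10)=-13142, a(11)=-29543, a(12)=-66372, a(13)=-149145, a(14)=-335119, a(15)=-753011, a(16)=-1691996, a(17)=-3801884, a(18)=-8542753; answer -8542753
Part III: A2 = -8542753; r = 10330; 10330 = 2 * 5 * 1033; number of divisors = (1+1) * (1+1) * (1+1) = 8; answer 8
Part IV: A3 = 8; d = -42; T(2) = 1*(1) - 2*(-42) = 85; iterating: T(2)=85, T(3)=83, T(4)=-87, T(5)=-253, T(6)=-79, T(7)=427, T(8)=585, T(9)=-269, T(10)=-1439, T(11)=-901, T(12)=1977, T(13)=3779, T(14)=-175, T(15)=-7733; answer -7733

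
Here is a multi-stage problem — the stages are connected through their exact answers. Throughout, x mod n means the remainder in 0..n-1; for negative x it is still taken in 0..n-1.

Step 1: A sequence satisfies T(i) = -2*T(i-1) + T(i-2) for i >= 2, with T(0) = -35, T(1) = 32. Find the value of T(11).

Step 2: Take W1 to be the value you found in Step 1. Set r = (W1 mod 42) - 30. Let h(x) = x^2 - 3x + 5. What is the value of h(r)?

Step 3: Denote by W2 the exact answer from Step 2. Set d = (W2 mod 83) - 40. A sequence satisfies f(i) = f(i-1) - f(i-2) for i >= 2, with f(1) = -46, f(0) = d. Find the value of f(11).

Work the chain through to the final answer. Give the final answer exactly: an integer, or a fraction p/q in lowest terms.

9

Step 1: T(2) = -2*(32) + 1*(-35) = -99; iterating: T(2)=-99, T(3)=230, T(4)=-559, T(5)=1348, T(6)=-3255, T(7)=7858, T(8)=-18971, T(9)=45800, T(10)=-110571, T(11)=266942; answer 266942
Step 2: W1 = 266942; r = 2; 1*(2)^2 - 3*(2)^1 + 5 = (4) + (-6) + (5) = 3; answer 3
Step 3: W2 = 3; d = -37; f(2) = 1*(-46) - 1*(-37) = -9; iterating: f(2)=-9, f(3)=37, f(4)=46, f(5)=9, f(6)=-37, f(7)=-46, f(8)=-9, f(9)=37, f(10)=46, f(11)=9; answer 9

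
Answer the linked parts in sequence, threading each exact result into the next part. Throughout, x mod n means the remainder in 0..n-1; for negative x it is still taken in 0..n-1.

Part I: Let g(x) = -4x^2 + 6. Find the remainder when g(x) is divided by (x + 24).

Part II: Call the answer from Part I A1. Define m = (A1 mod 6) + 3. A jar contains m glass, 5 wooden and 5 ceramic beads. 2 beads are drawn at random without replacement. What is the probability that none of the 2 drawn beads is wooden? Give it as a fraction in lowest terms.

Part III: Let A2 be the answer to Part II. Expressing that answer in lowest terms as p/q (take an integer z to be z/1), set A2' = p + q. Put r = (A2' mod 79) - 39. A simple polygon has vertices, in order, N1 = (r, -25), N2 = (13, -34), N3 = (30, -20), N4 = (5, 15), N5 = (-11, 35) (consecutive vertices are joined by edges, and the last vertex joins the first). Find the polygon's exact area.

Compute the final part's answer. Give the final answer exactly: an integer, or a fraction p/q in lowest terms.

Part I: remainder = value at the root: -4*(-24)^2 + 6 = (-2304) + (6) = -2298; answer -2298
Part II: A1 = -2298; m = 3; total draws C(13,2) = 78; favorable C(8,2) = 28; P = 14/39; answer 14/39
Part III: A2 = 14/39; threaded value p + q = 53; r = 14; cross terms: (14*-34 - 13*-25)=-151, (13*-20 - 30*-34)=760, (30*15 - 5*-20)=550, (5*35 - -11*15)=340, (-11*-25 - 14*35)=-215; twice the area = |1284| = 1284; area = 642; answer 642

642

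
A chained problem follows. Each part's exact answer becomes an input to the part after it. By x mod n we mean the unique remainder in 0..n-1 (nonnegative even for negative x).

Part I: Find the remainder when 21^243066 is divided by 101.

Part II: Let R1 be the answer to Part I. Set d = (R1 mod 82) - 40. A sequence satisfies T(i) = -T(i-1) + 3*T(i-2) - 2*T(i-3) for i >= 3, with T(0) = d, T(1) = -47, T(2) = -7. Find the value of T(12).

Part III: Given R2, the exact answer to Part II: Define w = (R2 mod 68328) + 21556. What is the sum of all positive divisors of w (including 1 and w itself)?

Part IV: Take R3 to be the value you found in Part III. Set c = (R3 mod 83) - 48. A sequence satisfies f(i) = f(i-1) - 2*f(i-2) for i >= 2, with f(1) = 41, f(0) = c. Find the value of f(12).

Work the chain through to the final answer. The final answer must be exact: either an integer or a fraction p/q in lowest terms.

2765

Part I: squarings mod 101: 21^1=21, 21^2=37, 21^4=56, 21^8=5, 21^16=25, 21^32=19, 21^64=58, 21^128=31, 21^256=52, 21^512=78, 21^1024=24, 21^2048=71, 21^4096=92, 21^8192=81, 21^16384=97, 21^32768=16, 21^65536=54, 21^131072=88; 21^243066 = 21^2 * 21^8 * 21^16 * 21^32 * 21^64 * 21^256 * 21^1024 * 21^4096 * 21^8192 * 21^32768 * 21^65536 * 21^131072 = 25 (mod 101); answer 25
Part II: R1 = 25; d = -15; T(3) = -1*(-7) + 3*(-47) - 2*(-15) = -104; iterating: T(3)=-104, T(4)=177, T(5)=-475, T(6)=1214, T(7)=-2993, T(8)=7585, T(9)=-18992, T(10)=47733, T(11)=-119879, T(12)=301062; answer 301062
Part III: R2 = 301062; w = 49306; 49306 = 2 * 89 * 277; sigma = (1 + 2) * (1 + 89) * (1 + 277) = 3 * 90 * 278 = 75060; answer 75060
Part IV: R3 = 75060; c = -20; f(2) = 1*(41) - 2*(-20) = 81; iterating: f(2)=81, f(3)=-1, f(4)=-163, f(5)=-161, f(6)=165, f(7)=487, f(8)=157, f(9)=-817, f(10)=-1131, f(11)=503, f(12)=2765; answer 2765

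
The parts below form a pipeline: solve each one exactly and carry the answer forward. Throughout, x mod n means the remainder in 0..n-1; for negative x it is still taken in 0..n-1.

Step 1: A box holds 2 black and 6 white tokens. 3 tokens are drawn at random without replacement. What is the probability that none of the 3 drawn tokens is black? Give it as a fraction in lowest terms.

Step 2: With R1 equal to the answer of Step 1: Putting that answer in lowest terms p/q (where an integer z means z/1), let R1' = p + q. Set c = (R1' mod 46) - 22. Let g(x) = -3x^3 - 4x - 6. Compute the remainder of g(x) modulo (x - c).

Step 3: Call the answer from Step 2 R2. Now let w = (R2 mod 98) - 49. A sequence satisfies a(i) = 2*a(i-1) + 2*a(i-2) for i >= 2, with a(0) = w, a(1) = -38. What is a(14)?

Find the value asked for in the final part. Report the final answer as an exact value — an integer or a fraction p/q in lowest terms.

-3793920

Step 1: total draws C(8,3) = 56; favorable C(6,3) = 20; P = 5/14; answer 5/14
Step 2: R1 = 5/14; threaded value p + q = 19; c = -3; remainder = value at the root: -3*(-3)^3 - 4*(-3)^1 - 6 = (81) + (12) + (-6) = 87; answer 87
Step 3: R2 = 87; w = 38; a(2) = 2*(-38) + 2*(38) = 0; iterating: a(2)=0, a(3)=-76, a(4)=-152, a(5)=-456, a(6)=-1216, a(7)=-3344, a(8)=-9120, a(9)=-24928, a(10)=-68096, a(11)=-186048, a(12)=-508288, a(13)=-1388672, a(14)=-3793920; answer -3793920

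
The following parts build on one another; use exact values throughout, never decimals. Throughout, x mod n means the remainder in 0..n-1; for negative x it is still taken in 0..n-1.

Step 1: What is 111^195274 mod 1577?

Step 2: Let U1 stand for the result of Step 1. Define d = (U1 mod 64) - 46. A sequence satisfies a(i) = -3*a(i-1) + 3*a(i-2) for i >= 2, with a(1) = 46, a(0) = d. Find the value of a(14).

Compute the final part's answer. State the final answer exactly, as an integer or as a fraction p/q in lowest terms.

-922279770

Step 1: squarings mod 1577: 111^1=111, 111^2=1282, 111^4=290, 111^8=519, 111^16=1271, 111^32=593, 111^64=1555, 111^128=484, 111^256=860, 111^512=1564, 111^1024=169, 111^2048=175, 111^4096=662, 111^8192=1415, 111^16384=1012, 111^32768=671, 111^65536=796, 111^131072=1239; 111^195274 = 111^2 * 111^8 * 111^64 * 111^128 * 111^512 * 111^2048 * 111^4096 * 111^8192 * 111^16384 * 111^32768 * 111^131072 = 510 (mod 1577); answer 510
Step 2: U1 = 510; d = 16; a(2) = -3*(46) + 3*(16) = -90; iterating: a(2)=-90, a(3)=408, a(4)=-1494, a(5)=5706, a(6)=-21600, a(7)=81918, a(8)=-310554, a(9)=1177416, a(10)=-4463910, a(11)=16923978, a(12)=-64163664, a(13)=243262926, a(14)=-922279770; answer -922279770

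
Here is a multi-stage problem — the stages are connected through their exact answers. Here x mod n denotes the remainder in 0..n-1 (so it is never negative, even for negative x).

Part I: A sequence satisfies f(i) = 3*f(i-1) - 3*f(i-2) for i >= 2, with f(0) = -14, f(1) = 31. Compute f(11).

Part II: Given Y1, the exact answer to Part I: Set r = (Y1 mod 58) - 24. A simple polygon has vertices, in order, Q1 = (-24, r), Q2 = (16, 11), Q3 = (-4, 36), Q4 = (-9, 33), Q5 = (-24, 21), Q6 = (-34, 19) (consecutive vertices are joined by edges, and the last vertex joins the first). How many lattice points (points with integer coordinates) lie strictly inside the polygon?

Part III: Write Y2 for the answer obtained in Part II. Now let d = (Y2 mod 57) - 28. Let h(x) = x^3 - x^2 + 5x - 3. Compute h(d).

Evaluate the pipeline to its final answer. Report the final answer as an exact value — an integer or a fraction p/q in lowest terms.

6590

Part I: f(2) = 3*(31) - 3*(-14) = 135; iterating: f(2)=135, f(3)=312, f(4)=531, f(5)=657, f(6)=378, f(7)=-837, f(8)=-3645, f(9)=-8424, f(10)=-14337, f(11)=-17739; answer -17739
Part II: Y1 = -17739; r = -15; cross terms: (-24*11 - 16*-15)=-24, (16*36 - -4*11)=620, (-4*33 - -9*36)=192, (-9*21 - -24*33)=603, (-24*19 - -34*21)=258, (-34*-15 - -24*19)=966; twice the area = |2615| = 2615; area = 2615/2; boundary points = 2 + 5 + 1 + 3 + 2 + 2 = 15; strictly interior points = area - boundary/2 + 1 = 1301; answer 1301
Part III: Y2 = 1301; d = 19; 1*(19)^3 - 1*(19)^2 + 5*(19)^1 - 3 = (6859) + (-361) + (95) + (-3) = 6590; answer 6590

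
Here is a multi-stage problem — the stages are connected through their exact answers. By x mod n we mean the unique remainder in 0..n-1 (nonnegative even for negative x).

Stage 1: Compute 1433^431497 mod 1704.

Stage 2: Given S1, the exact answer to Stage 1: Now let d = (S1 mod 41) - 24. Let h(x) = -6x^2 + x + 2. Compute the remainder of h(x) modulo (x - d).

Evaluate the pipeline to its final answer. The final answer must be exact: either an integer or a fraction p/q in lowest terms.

-285

Stage 1: squarings mod 1704: 1433^1=1433, 1433^2=169, 1433^4=1297, 1433^8=361, 1433^16=817, 1433^32=1225, 1433^64=1105, 1433^128=961, 1433^256=1657, 1433^512=505, 1433^1024=1129, 1433^2048=49, 1433^4096=697, 1433^8192=169, 1433^16384=1297, 1433^32768=361, 1433^65536=817, 1433^131072=1225, 1433^262144=1105; 1433^431497 = 1433^1 * 1433^8 * 1433^128 * 1433^256 * 1433^1024 * 1433^4096 * 1433^32768 * 1433^131072 * 1433^262144 = 113 (mod 1704); answer 113
Stage 2: S1 = 113; d = 7; remainder = value at the root: -6*(7)^2 + 1*(7)^1 + 2 = (-294) + (7) + (2) = -285; answer -285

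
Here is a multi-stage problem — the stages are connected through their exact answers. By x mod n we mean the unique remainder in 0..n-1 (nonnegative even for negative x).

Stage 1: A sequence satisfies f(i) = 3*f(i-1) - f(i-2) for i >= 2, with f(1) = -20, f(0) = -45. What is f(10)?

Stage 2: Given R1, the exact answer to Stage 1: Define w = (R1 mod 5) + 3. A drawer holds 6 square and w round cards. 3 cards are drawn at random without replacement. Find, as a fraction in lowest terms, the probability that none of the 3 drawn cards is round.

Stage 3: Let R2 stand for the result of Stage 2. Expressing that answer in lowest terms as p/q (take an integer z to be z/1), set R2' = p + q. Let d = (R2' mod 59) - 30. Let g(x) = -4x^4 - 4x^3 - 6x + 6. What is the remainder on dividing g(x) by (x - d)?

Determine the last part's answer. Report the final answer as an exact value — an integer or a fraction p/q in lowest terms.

Stage 1: f(2) = 3*(-20) - 1*(-45) = -15; iterating: f(2)=-15, f(3)=-25, f(4)=-60, f(5)=-155, f(6)=-405, f(7)=-1060, f(8)=-2775, f(9)=-7265, f(10)=-19020; answer -19020
Stage 2: R1 = -19020; w = 3; total draws C(9,3) = 84; favorable C(6,3) = 20; P = 5/21; answer 5/21
Stage 3: R2 = 5/21; threaded value p + q = 26; d = -4; remainder = value at the root: -4*(-4)^4 - 4*(-4)^3 - 6*(-4)^1 + 6 = (-1024) + (256) + (24) + (6) = -738; answer -738

-738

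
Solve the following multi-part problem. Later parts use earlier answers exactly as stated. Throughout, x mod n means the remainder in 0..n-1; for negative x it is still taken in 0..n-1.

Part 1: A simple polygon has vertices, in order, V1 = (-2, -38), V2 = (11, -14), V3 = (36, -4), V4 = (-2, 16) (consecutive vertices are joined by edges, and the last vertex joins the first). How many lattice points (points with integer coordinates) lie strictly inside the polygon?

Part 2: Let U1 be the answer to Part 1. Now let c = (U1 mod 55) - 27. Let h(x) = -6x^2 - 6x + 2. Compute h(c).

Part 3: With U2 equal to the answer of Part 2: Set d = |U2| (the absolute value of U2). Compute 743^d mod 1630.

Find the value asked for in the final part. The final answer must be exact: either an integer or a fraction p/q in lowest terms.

Part 1: cross terms: (-2*-14 - 11*-38)=446, (11*-4 - 36*-14)=460, (36*16 - -2*-4)=568, (-2*-38 - -2*16)=108; twice the area = |1582| = 1582; area = 791; boundary points = 1 + 5 + 2 + 54 = 62; strictly interior points = area - boundary/2 + 1 = 761; answer 761
Part 2: U1 = 761; c = 19; -6*(19)^2 - 6*(19)^1 + 2 = (-2166) + (-114) + (2) = -2278; answer -2278
Part 3: U2 = -2278; d = 2278; squarings mod 1630: 743^1=743, 743^2=1109, 743^4=861, 743^8=1301, 743^16=661, 743^32=81, 743^64=41, 743^128=51, 743^256=971, 743^512=701, 743^1024=771, 743^2048=1121; 743^2278 = 743^2 * 743^4 * 743^32 * 743^64 * 743^128 * 743^2048 = 259 (mod 1630); answer 259

259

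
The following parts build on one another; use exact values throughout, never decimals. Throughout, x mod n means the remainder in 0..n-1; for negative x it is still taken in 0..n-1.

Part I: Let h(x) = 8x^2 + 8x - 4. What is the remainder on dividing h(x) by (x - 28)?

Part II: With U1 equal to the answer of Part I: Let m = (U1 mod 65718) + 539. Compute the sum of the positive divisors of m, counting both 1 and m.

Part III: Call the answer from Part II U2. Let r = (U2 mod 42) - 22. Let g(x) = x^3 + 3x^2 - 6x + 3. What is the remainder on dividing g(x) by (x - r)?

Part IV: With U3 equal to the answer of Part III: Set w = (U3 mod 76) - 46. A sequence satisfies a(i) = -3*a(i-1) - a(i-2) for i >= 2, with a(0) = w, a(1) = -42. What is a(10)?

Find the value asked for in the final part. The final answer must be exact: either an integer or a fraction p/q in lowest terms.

Part I: remainder = value at the root: 8*(28)^2 + 8*(28)^1 - 4 = (6272) + (224) + (-4) = 6492; answer 6492
Part II: U1 = 6492; m = 7031; 7031 = 79 * 89; sigma = (1 + 79) * (1 + 89) = 80 * 90 = 7200; answer 7200
Part III: U2 = 7200; r = -4; remainder = value at the root: 1*(-4)^3 + 3*(-4)^2 - 6*(-4)^1 + 3 = (-64) + (48) + (24) + (3) = 11; answer 11
Part IV: U3 = 11; w = -35; a(2) = -3*(-42) - 1*(-35) = 161; iterating: a(2)=161, a(3)=-441, a(4)=1162, a(5)=-3045, a(6)=7973, a(7)=-20874, a(8)=54649, a(9)=-143073, a(10)=374570; answer 374570

374570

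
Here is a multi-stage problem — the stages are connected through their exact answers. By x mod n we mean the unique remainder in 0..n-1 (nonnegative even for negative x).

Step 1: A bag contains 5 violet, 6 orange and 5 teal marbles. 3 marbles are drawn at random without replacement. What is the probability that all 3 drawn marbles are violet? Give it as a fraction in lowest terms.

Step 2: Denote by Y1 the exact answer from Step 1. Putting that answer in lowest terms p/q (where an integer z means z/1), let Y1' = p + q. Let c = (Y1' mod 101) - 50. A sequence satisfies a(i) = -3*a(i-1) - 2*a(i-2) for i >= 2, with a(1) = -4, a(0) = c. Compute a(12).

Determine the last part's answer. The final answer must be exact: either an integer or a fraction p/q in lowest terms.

Step 1: total draws C(16,3) = 560; favorable C(5,3) = 10; P = 1/56; answer 1/56
Step 2: Y1 = 1/56; threaded value p + q = 57; c = 7; a(2) = -3*(-4) - 2*(7) = -2; iterating: a(2)=-2, a(3)=14, a(4)=-38, a(5)=86, a(6)=-182, a(7)=374, a(8)=-758, a(9)=1526, a(10)=-3062, a(11)=6134, a(12)=-12278; answer -12278

-12278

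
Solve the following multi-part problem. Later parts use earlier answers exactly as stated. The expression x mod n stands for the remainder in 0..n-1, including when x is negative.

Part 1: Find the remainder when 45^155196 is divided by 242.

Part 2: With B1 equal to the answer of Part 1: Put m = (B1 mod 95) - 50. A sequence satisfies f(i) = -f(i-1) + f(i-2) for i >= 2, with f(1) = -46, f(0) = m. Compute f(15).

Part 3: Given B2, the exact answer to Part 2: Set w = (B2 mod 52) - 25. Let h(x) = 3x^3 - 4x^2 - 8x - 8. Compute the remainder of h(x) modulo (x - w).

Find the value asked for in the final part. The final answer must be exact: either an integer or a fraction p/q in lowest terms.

Part 1: squarings mod 242: 45^1=45, 45^2=89, 45^4=177, 45^8=111, 45^16=221, 45^32=199, 45^64=155, 45^128=67, 45^256=133, 45^512=23, 45^1024=45, 45^2048=89, 45^4096=177, 45^8192=111, 45^16384=221, 45^32768=199, 45^65536=155, 45^131072=67; 45^155196 = 45^4 * 45^8 * 45^16 * 45^32 * 45^512 * 45^1024 * 45^2048 * 45^4096 * 45^16384 * 45^131072 = 111 (mod 242); answer 111
Part 2: B1 = 111; m = -34; f(2) = -1*(-46) + 1*(-34) = 12; iterating: f(2)=12, f(3)=-58, f(4)=70, f(5)=-128, f(6)=198, f(7)=-326, f(8)=524, f(9)=-850, f(10)=1374, f(11)=-2224, f(12)=3598, f(13)=-5822, f(14)=9420, f(15)=-15242; answer -15242
Part 3: B2 = -15242; w = 21; remainder = value at the root: 3*(21)^3 - 4*(21)^2 - 8*(21)^1 - 8 = (27783) + (-1764) + (-168) + (-8) = 25843; answer 25843

25843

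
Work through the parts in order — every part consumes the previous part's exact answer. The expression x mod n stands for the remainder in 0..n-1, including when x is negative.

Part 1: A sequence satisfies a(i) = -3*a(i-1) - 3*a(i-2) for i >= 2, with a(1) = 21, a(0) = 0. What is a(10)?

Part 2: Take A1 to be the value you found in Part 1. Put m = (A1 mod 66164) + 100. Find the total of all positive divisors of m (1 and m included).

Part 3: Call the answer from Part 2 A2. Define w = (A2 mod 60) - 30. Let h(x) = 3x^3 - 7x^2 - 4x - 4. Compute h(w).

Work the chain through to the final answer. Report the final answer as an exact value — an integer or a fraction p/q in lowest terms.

-16

Part 1: a(2) = -3*(21) - 3*(0) = -63; iterating: a(2)=-63, a(3)=126, a(4)=-189, a(5)=189, a(6)=0, a(7)=-567, a(8)=1701, a(9)=-3402, a(10)=5103; answer 5103
Part 2: A1 = 5103; m = 5203; 5203 = 11^2 * 43; sigma = (1 + 11 + 121) * (1 + 43) = 133 * 44 = 5852; answer 5852
Part 3: A2 = 5852; w = 2; 3*(2)^3 - 7*(2)^2 - 4*(2)^1 - 4 = (24) + (-28) + (-8) + (-4) = -16; answer -16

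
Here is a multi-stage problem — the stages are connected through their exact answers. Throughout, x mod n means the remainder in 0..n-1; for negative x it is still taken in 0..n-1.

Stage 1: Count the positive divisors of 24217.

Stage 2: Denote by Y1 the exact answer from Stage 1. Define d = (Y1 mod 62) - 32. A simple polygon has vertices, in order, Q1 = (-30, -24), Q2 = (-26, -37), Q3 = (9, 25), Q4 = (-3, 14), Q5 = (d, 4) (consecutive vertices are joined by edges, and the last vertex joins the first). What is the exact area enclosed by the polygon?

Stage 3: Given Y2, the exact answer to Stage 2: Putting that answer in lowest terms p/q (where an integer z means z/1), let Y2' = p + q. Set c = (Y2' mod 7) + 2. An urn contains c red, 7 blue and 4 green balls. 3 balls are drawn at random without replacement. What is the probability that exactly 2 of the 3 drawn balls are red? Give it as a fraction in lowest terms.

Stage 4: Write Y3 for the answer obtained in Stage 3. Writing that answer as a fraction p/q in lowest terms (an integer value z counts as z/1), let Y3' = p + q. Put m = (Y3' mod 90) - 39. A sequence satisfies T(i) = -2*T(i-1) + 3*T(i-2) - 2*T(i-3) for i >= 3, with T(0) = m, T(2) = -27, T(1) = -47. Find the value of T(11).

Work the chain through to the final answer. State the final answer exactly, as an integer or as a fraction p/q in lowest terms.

-1022239

Stage 1: 24217 = 61 * 397; number of divisors = (1+1) * (1+1) = 4; answer 4
Stage 2: Y1 = 4; d = -28; cross terms: (-30*-37 - -26*-24)=486, (-26*25 - 9*-37)=-317, (9*14 - -3*25)=201, (-3*4 - -28*14)=380, (-28*-24 - -30*4)=792; twice the area = |1542| = 1542; area = 771; answer 771
Stage 3: Y2 = 771; threaded value p + q = 772; c = 4; total draws C(15,3) = 455; favorable C(4,2)*C(11,1) = 66; P = 66/455; answer 66/455
Stage 4: Y3 = 66/455; threaded value p + q = 521; m = 32; T(3) = -2*(-27) + 3*(-47) - 2*(32) = -151; iterating: T(3)=-151, T(4)=315, T(5)=-1029, T(6)=3305, T(7)=-10327, T(8)=32627, T(9)=-102845, T(10)=324225, T(11)=-1022239; answer -1022239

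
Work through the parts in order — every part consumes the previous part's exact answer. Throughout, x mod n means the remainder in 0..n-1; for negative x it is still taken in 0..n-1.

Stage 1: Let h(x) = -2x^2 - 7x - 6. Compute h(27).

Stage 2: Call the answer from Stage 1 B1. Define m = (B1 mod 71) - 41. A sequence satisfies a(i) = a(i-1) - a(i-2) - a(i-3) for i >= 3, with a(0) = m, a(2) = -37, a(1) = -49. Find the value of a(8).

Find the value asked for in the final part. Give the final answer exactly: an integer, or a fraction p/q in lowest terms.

Stage 1: -2*(27)^2 - 7*(27)^1 - 6 = (-1458) + (-189) + (-6) = -1653; answer -1653
Stage 2: B1 = -1653; m = 10; a(3) = 1*(-37) - 1*(-49) - 1*(10) = 2; iterating: a(3)=2, a(4)=88, a(5)=123, a(6)=33, a(7)=-178, a(8)=-334; answer -334

-334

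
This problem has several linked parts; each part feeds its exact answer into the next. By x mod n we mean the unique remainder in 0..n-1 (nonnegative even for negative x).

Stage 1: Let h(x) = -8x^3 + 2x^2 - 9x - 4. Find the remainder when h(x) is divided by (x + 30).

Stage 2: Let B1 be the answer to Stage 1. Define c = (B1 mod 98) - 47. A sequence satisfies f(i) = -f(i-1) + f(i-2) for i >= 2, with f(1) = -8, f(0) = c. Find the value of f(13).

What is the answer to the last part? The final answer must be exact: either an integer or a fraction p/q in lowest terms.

Stage 1: remainder = value at the root: -8*(-30)^3 + 2*(-30)^2 - 9*(-30)^1 - 4 = (216000) + (1800) + (270) + (-4) = 218066; answer 218066
Stage 2: B1 = 218066; c = -31; f(2) = -1*(-8) + 1*(-31) = -23; iterating: f(2)=-23, f(3)=15, f(4)=-38, f(5)=53, f(6)=-91, f(7)=144, f(8)=-235, f(9)=379, f(10)=-614, f(11)=993, f(12)=-1607, f(13)=2600; answer 2600

2600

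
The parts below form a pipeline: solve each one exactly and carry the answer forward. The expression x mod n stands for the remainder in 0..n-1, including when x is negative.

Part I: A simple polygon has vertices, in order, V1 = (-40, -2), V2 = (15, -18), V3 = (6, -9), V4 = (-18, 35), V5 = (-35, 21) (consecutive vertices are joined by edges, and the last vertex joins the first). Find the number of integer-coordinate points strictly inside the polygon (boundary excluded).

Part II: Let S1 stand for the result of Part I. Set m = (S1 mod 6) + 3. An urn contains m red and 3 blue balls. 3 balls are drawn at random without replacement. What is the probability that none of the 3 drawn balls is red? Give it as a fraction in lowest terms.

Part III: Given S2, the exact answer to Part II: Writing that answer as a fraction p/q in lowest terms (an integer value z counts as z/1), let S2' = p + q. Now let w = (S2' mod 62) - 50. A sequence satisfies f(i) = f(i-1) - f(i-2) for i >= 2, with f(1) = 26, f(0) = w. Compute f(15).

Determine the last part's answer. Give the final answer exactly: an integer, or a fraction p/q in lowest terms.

27

Part I: cross terms: (-40*-18 - 15*-2)=750, (15*-9 - 6*-18)=-27, (6*35 - -18*-9)=48, (-18*21 - -35*35)=847, (-35*-2 - -40*21)=910; twice the area = |2528| = 2528; area = 1264; boundary points = 1 + 9 + 4 + 1 + 1 = 16; strictly interior points = area - boundary/2 + 1 = 1257; answer 1257
Part II: S1 = 1257; m = 6; total draws C(9,3) = 84; favorable C(3,3) = 1; P = 1/84; answer 1/84
Part III: S2 = 1/84; threaded value p + q = 85; w = -27; f(2) = 1*(26) - 1*(-27) = 53; iterating: f(2)=53, f(3)=27, f(4)=-26, f(5)=-53, f(6)=-27, f(7)=26, f(8)=53, f(9)=27, f(10)=-26, f(11)=-53, f(12)=-27, f(13)=26, f(14)=53, f(15)=27; answer 27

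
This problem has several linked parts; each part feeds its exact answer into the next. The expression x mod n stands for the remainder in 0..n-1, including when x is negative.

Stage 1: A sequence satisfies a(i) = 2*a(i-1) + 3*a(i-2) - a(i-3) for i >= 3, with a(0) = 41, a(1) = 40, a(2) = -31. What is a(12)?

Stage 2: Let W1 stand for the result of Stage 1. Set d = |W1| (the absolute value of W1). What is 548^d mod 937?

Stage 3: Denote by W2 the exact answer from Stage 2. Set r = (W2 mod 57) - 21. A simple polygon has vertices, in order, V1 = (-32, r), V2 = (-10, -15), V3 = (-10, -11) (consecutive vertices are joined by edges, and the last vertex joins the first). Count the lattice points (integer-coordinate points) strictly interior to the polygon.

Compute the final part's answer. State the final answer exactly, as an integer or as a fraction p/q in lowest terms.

41

Stage 1: a(3) = 2*(-31) + 3*(40) - 1*(41) = 17; iterating: a(3)=17, a(4)=-99, a(5)=-116, a(6)=-546, a(7)=-1341, a(8)=-4204, a(9)=-11885, a(10)=-35041, a(11)=-101533, a(12)=-296304; answer -296304
Stage 2: W1 = -296304; d = 296304; squarings mod 937: 548^1=548, 548^2=464, 548^4=723, 548^8=820, 548^16=571, 548^32=902, 548^64=288, 548^128=488, 548^256=146, 548^512=702, 548^1024=879, 548^2048=553, 548^4096=347, 548^8192=473, 548^16384=723, 548^32768=820, 548^65536=571, 548^131072=902, 548^262144=288; 548^296304 = 548^16 * 548^32 * 548^64 * 548^256 * 548^1024 * 548^32768 * 548^262144 = 743 (mod 937); answer 743
Stage 3: W2 = 743; r = -19; cross terms: (-32*-15 - -10*-19)=290, (-10*-11 - -10*-15)=-40, (-10*-19 - -32*-11)=-162; twice the area = |88| = 88; area = 44; boundary points = 2 + 4 + 2 = 8; strictly interior points = area - boundary/2 + 1 = 41; answer 41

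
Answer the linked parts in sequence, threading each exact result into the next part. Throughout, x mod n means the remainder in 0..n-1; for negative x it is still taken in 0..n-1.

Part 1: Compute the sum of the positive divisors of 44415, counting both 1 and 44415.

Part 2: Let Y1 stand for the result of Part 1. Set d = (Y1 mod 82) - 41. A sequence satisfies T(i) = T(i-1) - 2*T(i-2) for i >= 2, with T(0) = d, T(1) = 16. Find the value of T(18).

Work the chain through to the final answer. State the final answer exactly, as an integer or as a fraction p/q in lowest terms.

Part 1: 44415 = 3^3 * 5 * 7 * 47; sigma = (1 + 3 + 9 + 27) * (1 + 5) * (1 + 7) * (1 + 47) = 40 * 6 * 8 * 48 = 92160; answer 92160
Part 2: Y1 = 92160; d = 33; T(2) = 1*(16) - 2*(33) = -50; iterating: T(2)=-50, T(3)=-82, T(4)=18, T(5)=182, T(6)=146, T(7)=-218, T(8)=-510, T(9)=-74, T(10)=946, T(11)=1094, T(12)=-798, T(13)=-2986, T(14)=-1390, T(15)=4582, T(16)=7362, T(17)=-1802, T(18)=-16526; answer -16526

-16526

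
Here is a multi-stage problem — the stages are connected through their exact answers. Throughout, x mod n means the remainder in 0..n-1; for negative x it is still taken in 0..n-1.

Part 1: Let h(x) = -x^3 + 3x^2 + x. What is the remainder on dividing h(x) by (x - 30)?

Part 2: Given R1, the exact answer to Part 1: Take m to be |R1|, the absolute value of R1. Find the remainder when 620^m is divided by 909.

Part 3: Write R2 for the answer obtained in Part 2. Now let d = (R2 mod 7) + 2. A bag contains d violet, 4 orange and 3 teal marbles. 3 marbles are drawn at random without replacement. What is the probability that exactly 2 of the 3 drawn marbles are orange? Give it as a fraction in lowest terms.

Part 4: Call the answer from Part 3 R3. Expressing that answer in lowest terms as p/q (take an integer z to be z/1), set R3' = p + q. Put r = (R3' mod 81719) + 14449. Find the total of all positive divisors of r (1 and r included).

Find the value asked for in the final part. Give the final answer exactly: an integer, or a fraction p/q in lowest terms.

24816

Part 1: remainder = value at the root: -1*(30)^3 + 3*(30)^2 + 1*(30)^1 = (-27000) + (2700) + (30) = -24270; answer -24270
Part 2: R1 = -24270; m = 24270; squarings mod 909: 620^1=620, 620^2=802, 620^4=541, 620^8=892, 620^16=289, 620^32=802, 620^64=541, 620^128=892, 620^256=289, 620^512=802, 620^1024=541, 620^2048=892, 620^4096=289, 620^8192=802, 620^16384=541; 620^24270 = 620^2 * 620^4 * 620^8 * 620^64 * 620^128 * 620^512 * 620^1024 * 620^2048 * 620^4096 * 620^16384 = 1 (mod 909); answer 1
Part 3: R2 = 1; d = 3; total draws C(10,3) = 120; favorable C(4,2)*C(6,1) = 36; P = 3/10; answer 3/10
Part 4: R3 = 3/10; threaded value p + q = 13; r = 14462; 14462 = 2 * 7 * 1033; sigma = (1 + 2) * (1 + 7) * (1 + 1033) = 3 * 8 * 1034 = 24816; answer 24816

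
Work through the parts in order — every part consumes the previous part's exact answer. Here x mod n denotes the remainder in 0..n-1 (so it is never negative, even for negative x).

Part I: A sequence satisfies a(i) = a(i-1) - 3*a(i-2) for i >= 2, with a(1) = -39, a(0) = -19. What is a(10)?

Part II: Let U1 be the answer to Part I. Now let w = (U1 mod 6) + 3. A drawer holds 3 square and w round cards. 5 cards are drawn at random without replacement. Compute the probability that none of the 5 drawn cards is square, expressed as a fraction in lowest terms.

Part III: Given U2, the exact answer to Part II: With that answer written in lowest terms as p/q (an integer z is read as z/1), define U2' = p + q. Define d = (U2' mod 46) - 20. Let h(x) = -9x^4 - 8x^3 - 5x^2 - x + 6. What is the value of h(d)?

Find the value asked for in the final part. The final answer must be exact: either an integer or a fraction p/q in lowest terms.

-224

Part I: a(2) = 1*(-39) - 3*(-19) = 18; iterating: a(2)=18, a(3)=135, a(4)=81, a(5)=-324, a(6)=-567, a(7)=405, a(8)=2106, a(9)=891, a(10)=-5427; answer -5427
Part II: U1 = -5427; w = 6; total draws C(9,5) = 126; favorable C(6,5) = 6; P = 1/21; answer 1/21
Part III: U2 = 1/21; threaded value p + q = 22; d = 2; -9*(2)^4 - 8*(2)^3 - 5*(2)^2 - 1*(2)^1 + 6 = (-144) + (-64) + (-20) + (-2) + (6) = -224; answer -224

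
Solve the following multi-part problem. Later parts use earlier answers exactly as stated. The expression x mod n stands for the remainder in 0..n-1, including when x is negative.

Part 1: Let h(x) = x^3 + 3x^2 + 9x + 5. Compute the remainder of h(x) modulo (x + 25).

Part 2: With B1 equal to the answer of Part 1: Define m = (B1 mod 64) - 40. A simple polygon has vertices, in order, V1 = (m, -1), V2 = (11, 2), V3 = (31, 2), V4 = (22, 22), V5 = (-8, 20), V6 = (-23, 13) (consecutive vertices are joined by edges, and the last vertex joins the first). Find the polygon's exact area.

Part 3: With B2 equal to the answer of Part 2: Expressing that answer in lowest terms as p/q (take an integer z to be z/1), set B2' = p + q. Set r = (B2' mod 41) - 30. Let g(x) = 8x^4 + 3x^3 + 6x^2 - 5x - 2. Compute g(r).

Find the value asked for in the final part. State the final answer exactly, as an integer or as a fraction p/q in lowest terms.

164

Part 1: remainder = value at the root: 1*(-25)^3 + 3*(-25)^2 + 9*(-25)^1 + 5 = (-15625) + (1875) + (-225) + (5) = -13970; answer -13970
Part 2: B1 = -13970; m = 6; cross terms: (6*2 - 11*-1)=23, (11*2 - 31*2)=-40, (31*22 - 22*2)=638, (22*20 - -8*22)=616, (-8*13 - -23*20)=356, (-23*-1 - 6*13)=-55; twice the area = |1538| = 1538; area = 769; answer 769
Part 3: B2 = 769; threaded value p + q = 770; r = 2; 8*(2)^4 + 3*(2)^3 + 6*(2)^2 - 5*(2)^1 - 2 = (128) + (24) + (24) + (-10) + (-2) = 164; answer 164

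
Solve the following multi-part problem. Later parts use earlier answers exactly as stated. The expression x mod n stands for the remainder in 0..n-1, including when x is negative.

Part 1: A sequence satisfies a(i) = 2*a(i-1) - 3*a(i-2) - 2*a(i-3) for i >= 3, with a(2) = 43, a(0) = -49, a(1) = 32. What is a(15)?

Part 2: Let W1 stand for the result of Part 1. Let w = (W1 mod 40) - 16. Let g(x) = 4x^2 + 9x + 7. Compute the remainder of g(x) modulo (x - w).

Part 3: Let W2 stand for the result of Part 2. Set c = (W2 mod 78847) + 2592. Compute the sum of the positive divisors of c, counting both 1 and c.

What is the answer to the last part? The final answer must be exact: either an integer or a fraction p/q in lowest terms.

3192

Part 1: a(3) = 2*(43) - 3*(32) - 2*(-49) = 88; iterating: a(3)=88, a(4)=-17, a(5)=-384, a(6)=-893, a(7)=-600, a(8)=2247, a(9)=8080, a(10)=10619, a(11)=-7496, a(12)=-63009, a(13)=-124768, a(14)=-45517, a(15)=409288; answer 409288
Part 2: W1 = 409288; w = -8; remainder = value at the root: 4*(-8)^2 + 9*(-8)^1 + 7 = (256) + (-72) + (7) = 191; answer 191
Part 3: W2 = 191; c = 2783; 2783 = 11^2 * 23; sigma = (1 + 11 + 121) * (1 + 23) = 133 * 24 = 3192; answer 3192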